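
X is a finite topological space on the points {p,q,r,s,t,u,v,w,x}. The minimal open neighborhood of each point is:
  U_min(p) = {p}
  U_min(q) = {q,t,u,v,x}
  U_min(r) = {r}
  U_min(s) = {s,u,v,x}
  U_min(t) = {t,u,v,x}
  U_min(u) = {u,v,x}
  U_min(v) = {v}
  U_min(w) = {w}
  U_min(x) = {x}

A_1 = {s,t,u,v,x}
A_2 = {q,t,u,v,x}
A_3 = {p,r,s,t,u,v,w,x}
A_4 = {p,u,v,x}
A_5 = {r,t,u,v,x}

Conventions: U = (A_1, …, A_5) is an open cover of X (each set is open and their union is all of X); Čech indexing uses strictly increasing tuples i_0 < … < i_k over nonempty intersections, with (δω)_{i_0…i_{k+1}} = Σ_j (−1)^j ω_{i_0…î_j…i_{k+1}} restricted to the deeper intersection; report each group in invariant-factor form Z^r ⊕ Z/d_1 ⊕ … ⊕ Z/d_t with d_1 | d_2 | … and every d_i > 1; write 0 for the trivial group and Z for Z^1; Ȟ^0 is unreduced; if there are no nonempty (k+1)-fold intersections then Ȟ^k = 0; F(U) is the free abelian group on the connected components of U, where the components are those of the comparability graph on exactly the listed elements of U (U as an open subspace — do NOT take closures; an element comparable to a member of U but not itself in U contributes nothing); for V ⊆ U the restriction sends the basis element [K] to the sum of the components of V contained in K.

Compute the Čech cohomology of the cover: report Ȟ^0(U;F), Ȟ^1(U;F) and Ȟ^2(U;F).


Ȟ^0 = Z^4; Ȟ^1 = 0; Ȟ^2 = 0

intersection data:
  A12={t,u,v,x} A13={s,t,u,v,x} A14={u,v,x} A15={t,u,v,x} A23={t,u,v,x} A24={u,v,x} A25={t,u,v,x} A34={p,u,v,x} A35={r,t,u,v,x} A45={u,v,x}
  A123={t,u,v,x} A124={u,v,x} A125={t,u,v,x} A134={u,v,x} A135={t,u,v,x} A145={u,v,x} A234={u,v,x} A235={t,u,v,x} A245={u,v,x} A345={u,v,x}
  A1234={u,v,x} A1235={t,u,v,x} A1245={u,v,x} A1345={u,v,x} A2345={u,v,x}
  A12345={u,v,x}
components per intersection:
  A1: {s,t,u,v,x}
  A2: {q,t,u,v,x}
  A3: {p} {r} {s,t,u,v,x} {w}
  A4: {p} {u,v,x}
  A5: {r} {t,u,v,x}
  A12: {t,u,v,x}
  A13: {s,t,u,v,x}
  A14: {u,v,x}
  A15: {t,u,v,x}
  A23: {t,u,v,x}
  A24: {u,v,x}
  A25: {t,u,v,x}
  A34: {p} {u,v,x}
  A35: {r} {t,u,v,x}
  A45: {u,v,x}
  A123: {t,u,v,x}
  A124: {u,v,x}
  A125: {t,u,v,x}
  A134: {u,v,x}
  A135: {t,u,v,x}
  A145: {u,v,x}
  A234: {u,v,x}
  A235: {t,u,v,x}
  A245: {u,v,x}
  A345: {u,v,x}
  A1234: {u,v,x}
  A1235: {t,u,v,x}
  A1245: {u,v,x}
  A1345: {u,v,x}
  A2345: {u,v,x}
  A12345: {u,v,x}
C dims 10,12,10,5; δ0: rk 6, SNF 1^6; δ1: rk 6, SNF 1^6; δ2: rk 4, SNF 1^4
Ȟ^0 = (10 − 6) − 0 = 4, so Ȟ^0 ≅ Z^4
Ȟ^1 = (12 − 6) − 6 = 0, so Ȟ^1 ≅ 0
Ȟ^2 = (10 − 4) − 6 = 0, so Ȟ^2 ≅ 0


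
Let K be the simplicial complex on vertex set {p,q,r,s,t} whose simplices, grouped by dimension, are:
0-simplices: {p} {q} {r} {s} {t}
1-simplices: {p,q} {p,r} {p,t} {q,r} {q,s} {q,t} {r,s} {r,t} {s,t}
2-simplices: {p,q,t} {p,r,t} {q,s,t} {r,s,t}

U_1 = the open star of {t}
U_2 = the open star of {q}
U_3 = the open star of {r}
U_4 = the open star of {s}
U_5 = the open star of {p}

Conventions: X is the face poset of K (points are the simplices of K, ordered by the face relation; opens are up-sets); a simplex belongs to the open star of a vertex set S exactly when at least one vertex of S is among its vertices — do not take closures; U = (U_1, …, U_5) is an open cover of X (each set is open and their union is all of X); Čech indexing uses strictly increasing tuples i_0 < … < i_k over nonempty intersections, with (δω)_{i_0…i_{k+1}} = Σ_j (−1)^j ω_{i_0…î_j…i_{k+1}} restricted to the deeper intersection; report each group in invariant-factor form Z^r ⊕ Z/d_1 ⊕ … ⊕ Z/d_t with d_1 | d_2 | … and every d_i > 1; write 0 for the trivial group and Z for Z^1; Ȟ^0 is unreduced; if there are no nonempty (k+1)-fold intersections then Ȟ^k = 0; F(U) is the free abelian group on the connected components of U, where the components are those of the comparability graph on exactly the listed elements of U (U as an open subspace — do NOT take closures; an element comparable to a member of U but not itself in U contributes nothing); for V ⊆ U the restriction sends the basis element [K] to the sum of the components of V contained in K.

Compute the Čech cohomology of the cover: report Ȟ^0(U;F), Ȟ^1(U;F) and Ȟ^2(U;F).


Ȟ^0 = Z, Ȟ^1 = Z, Ȟ^2 = 0

intersection data:
  U1={{t},{p,t},{q,t},{r,t},{s,t},{p,q,t},{p,r,t},{q,s,t},{r,s,t}} U2={{q},{p,q},{q,r},{q,s},{q,t},{p,q,t},{q,s,t}} U3={{r},{p,r},{q,r},{r,s},{r,t},{p,r,t},{r,s,t}} U4={{s},{q,s},{r,s},{s,t},{q,s,t},{r,s,t}} U5={{p},{p,q},{p,r},{p,t},{p,q,t},{p,r,t}}
  U12={{q,t},{p,q,t},{q,s,t}} U13={{r,t},{p,r,t},{r,s,t}} U14={{s,t},{q,s,t},{r,s,t}} U15={{p,t},{p,q,t},{p,r,t}} U23={{q,r}} U24={{q,s},{q,s,t}} U25={{p,q},{p,q,t}} U34={{r,s},{r,s,t}} U35={{p,r},{p,r,t}}
  U124={{q,s,t}} U125={{p,q,t}} U134={{r,s,t}} U135={{p,r,t}}
components per intersection:
  U1: {{t},{p,t},{q,t},{r,t},{s,t},{p,q,t},{p,r,t},{q,s,t},{r,s,t}}
  U2: {{q},{p,q},{q,r},{q,s},{q,t},{p,q,t},{q,s,t}}
  U3: {{r},{p,r},{q,r},{r,s},{r,t},{p,r,t},{r,s,t}}
  U4: {{s},{q,s},{r,s},{s,t},{q,s,t},{r,s,t}}
  U5: {{p},{p,q},{p,r},{p,t},{p,q,t},{p,r,t}}
  U12: {{q,t},{p,q,t},{q,s,t}}
  U13: {{r,t},{p,r,t},{r,s,t}}
  U14: {{s,t},{q,s,t},{r,s,t}}
  U15: {{p,t},{p,q,t},{p,r,t}}
  U23: {{q,r}}
  U24: {{q,s},{q,s,t}}
  U25: {{p,q},{p,q,t}}
  U34: {{r,s},{r,s,t}}
  U35: {{p,r},{p,r,t}}
  U124: {{q,s,t}}
  U125: {{p,q,t}}
  U134: {{r,s,t}}
  U135: {{p,r,t}}
C dims 5,9,4; δ0: rk 4, SNF 1^4; δ1: rk 4, SNF 1^4
Ȟ^0 = (5 − 4) − 0 = 1, so Ȟ^0 ≅ Z
Ȟ^1 = (9 − 4) − 4 = 1, so Ȟ^1 ≅ Z
Ȟ^2 = (4 − 0) − 4 = 0, so Ȟ^2 ≅ 0


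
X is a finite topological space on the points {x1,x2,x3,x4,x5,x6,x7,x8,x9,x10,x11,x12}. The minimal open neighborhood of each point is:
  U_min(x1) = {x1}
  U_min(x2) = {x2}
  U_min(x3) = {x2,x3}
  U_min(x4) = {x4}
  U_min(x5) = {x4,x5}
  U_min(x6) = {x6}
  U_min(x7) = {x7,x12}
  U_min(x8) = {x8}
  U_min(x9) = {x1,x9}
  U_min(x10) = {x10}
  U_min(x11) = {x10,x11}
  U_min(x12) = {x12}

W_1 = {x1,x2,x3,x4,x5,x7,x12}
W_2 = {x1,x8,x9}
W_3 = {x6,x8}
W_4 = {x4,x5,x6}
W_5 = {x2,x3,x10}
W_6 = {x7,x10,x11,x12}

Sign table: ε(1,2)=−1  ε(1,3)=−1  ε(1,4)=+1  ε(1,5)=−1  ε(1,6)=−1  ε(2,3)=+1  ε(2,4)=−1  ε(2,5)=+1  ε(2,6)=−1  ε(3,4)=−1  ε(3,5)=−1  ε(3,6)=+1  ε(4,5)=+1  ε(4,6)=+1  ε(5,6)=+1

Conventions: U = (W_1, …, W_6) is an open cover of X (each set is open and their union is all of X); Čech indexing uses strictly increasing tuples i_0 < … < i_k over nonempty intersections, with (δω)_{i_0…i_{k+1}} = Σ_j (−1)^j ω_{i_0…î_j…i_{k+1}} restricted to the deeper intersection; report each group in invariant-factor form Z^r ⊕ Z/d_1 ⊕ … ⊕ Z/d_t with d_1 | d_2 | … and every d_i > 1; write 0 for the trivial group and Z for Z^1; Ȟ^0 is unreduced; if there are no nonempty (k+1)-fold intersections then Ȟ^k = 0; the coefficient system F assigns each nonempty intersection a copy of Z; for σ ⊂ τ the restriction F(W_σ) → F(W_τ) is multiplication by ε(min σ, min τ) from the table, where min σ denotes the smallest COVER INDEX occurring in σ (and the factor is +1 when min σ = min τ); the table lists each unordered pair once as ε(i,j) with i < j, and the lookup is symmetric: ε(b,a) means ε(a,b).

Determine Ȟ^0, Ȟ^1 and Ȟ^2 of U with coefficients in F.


Ȟ^0 = Z, Ȟ^1 = Z^2 and Ȟ^2 = 0

cover nerve:
  W12={x1} W14={x4,x5} W15={x2,x3} W16={x7,x12} W23={x8} W34={x6} W56={x10}
C dims 6,7; δ0: rk 5, SNF 1^5
Ȟ^0: (6−5)−0=1 ⇒ Z
Ȟ^1: (7−0)−5=2 ⇒ Z^2
Ȟ^2: (0−0)−0=0 ⇒ 0


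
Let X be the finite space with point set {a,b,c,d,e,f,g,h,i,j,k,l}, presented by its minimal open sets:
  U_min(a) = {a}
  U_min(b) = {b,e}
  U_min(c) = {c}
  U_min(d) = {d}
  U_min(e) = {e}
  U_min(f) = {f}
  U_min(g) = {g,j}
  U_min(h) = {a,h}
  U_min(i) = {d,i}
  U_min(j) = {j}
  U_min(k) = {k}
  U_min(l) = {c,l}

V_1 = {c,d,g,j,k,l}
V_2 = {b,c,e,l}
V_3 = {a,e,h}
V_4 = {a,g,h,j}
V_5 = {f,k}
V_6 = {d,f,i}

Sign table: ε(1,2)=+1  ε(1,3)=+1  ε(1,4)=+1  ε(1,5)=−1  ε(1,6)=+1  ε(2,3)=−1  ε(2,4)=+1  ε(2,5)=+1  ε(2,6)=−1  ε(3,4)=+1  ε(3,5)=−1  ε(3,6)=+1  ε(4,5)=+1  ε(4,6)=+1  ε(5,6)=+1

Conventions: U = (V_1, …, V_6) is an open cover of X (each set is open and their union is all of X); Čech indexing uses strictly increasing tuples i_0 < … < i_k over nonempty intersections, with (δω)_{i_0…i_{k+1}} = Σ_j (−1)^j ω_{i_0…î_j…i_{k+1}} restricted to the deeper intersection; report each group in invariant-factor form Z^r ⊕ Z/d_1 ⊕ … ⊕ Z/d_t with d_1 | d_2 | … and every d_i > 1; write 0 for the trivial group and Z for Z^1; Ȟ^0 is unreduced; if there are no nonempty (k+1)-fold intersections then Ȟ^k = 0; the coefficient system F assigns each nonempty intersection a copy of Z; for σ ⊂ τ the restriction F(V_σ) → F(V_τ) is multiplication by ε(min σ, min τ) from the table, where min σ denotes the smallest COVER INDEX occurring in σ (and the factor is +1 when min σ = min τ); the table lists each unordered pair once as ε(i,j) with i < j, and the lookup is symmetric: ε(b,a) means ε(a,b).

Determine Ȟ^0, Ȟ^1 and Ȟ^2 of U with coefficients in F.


Ȟ^0 = 0; Ȟ^1 = Z ⊕ Z/2; Ȟ^2 = 0

intersection data:
  V12={c,l} V14={g,j} V15={k} V16={d} V23={e} V34={a,h} V56={f}
C dims 6,7; δ0: rk 6, SNF 1^5·2
Ȟ^0 = (6 − 6) − 0 = 0, so Ȟ^0 ≅ 0
Ȟ^1 = (7 − 0) − 6 = 1 plus torsion [2], so Ȟ^1 ≅ Z ⊕ Z/2
Ȟ^2 = (0 − 0) − 0 = 0, so Ȟ^2 ≅ 0


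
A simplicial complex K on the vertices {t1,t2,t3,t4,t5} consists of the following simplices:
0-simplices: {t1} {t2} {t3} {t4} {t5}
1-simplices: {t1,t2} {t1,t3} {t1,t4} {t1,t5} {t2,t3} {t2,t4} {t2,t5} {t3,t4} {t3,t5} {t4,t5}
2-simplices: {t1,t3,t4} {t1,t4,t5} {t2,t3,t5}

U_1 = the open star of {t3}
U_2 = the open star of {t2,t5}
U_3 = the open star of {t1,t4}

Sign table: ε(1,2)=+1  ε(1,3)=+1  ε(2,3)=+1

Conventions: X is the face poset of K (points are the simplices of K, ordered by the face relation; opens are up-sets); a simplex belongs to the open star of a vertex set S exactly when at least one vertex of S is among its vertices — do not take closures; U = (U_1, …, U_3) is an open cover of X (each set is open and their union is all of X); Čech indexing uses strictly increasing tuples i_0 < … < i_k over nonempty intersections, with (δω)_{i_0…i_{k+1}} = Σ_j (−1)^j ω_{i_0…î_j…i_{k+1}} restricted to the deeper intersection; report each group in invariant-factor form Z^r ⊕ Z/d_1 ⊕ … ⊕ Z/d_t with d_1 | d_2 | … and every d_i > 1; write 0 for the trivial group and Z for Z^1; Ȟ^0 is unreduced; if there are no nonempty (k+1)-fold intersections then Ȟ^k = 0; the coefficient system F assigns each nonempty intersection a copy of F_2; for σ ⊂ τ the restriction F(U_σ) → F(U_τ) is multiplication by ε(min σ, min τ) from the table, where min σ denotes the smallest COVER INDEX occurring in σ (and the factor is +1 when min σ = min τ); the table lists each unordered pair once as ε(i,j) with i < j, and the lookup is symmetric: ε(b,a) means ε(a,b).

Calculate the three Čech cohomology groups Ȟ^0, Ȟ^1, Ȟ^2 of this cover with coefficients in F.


nerve of the cover:
  U1={{t3},{t1,t3},{t2,t3},{t3,t4},{t3,t5},{t1,t3,t4},{t2,t3,t5}} U2={{t2},{t5},{t1,t2},{t1,t5},{t2,t3},{t2,t4},{t2,t5},{t3,t5},{t4,t5},{t1,t4,t5},{t2,t3,t5}} U3={{t1},{t4},{t1,t2},{t1,t3},{t1,t4},{t1,t5},{t2,t4},{t3,t4},{t4,t5},{t1,t3,t4},{t1,t4,t5}}
  U12={{t2,t3},{t3,t5},{t2,t3,t5}} U13={{t1,t3},{t3,t4},{t1,t3,t4}} U23={{t1,t2},{t1,t5},{t2,t4},{t4,t5},{t1,t4,t5}}
C dims 3,3; δ0: rk_F2 2
Ȟ^0 = (3 − 2) − 0 = 1, so Ȟ^0 ≅ Z/2
Ȟ^1 = (3 − 0) − 2 = 1, so Ȟ^1 ≅ Z/2
Ȟ^2 = (0 − 0) − 0 = 0, so Ȟ^2 ≅ 0

Ȟ^0 ≅ Z/2; Ȟ^1 ≅ Z/2; Ȟ^2 ≅ 0


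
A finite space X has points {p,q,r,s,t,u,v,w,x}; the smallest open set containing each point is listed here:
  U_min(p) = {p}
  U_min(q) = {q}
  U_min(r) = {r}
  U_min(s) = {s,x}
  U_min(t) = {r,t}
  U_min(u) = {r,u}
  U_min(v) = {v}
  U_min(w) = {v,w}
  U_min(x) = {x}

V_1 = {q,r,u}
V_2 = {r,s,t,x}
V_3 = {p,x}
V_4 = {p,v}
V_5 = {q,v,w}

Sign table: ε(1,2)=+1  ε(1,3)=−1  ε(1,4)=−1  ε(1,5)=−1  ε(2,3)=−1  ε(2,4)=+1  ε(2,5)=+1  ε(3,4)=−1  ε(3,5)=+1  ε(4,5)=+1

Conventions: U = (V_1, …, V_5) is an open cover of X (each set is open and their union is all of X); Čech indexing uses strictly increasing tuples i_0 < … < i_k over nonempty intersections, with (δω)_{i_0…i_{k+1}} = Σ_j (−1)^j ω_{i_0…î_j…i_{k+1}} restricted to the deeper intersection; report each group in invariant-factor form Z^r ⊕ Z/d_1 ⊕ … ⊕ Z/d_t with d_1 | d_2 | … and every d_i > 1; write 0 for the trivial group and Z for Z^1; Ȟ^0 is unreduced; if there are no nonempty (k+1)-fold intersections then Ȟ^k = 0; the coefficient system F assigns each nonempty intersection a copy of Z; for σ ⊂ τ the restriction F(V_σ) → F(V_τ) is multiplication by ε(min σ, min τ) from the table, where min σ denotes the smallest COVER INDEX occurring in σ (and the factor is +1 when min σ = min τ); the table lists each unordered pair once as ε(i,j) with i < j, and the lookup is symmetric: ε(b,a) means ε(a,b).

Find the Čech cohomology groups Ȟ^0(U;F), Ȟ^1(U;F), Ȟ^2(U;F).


nerve simplices:
  V12={r} V15={q} V23={x} V34={p} V45={v}
C dims 5,5; δ0: rk 5, SNF 1^4·2
degree 0: 5−5−0 = 0 → Ȟ^0 ≅ 0
degree 1: 5−0−5 = 0 plus torsion [2] → Ȟ^1 ≅ Z/2
degree 2: 0−0−0 = 0 → Ȟ^2 ≅ 0

Ȟ^0 = 0; Ȟ^1 = Z/2; Ȟ^2 = 0


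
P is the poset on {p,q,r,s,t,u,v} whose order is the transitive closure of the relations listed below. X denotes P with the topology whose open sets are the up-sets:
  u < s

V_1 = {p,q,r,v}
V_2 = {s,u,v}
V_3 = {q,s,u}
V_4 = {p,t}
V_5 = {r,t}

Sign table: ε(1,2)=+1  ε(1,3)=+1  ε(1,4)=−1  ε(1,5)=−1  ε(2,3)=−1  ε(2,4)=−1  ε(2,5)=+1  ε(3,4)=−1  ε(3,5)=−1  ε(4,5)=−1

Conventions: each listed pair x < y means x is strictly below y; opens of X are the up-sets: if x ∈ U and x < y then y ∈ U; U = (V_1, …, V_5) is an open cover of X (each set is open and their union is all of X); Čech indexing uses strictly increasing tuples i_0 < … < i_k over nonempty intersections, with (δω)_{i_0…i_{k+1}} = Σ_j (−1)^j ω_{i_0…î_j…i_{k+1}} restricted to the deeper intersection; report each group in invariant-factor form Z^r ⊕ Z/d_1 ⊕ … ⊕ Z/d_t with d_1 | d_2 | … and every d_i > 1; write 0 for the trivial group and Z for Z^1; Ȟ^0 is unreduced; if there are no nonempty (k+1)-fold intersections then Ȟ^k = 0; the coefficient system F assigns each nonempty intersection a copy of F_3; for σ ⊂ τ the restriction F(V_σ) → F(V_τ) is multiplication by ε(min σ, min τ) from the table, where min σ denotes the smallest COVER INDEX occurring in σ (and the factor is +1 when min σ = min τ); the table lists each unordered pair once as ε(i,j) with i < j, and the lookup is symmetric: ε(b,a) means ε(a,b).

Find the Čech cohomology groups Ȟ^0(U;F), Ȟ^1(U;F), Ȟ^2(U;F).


Ȟ^0 = 0, Ȟ^1 = Z/3, Ȟ^2 = 0

intersection data:
  V12={v} V13={q} V14={p} V15={r} V23={s,u} V45={t}
C dims 5,6; δ0: rk_F3 5
Ȟ^0 = (5 − 5) − 0 = 0, so Ȟ^0 ≅ 0
Ȟ^1 = (6 − 0) − 5 = 1, so Ȟ^1 ≅ Z/3
Ȟ^2 = (0 − 0) − 0 = 0, so Ȟ^2 ≅ 0


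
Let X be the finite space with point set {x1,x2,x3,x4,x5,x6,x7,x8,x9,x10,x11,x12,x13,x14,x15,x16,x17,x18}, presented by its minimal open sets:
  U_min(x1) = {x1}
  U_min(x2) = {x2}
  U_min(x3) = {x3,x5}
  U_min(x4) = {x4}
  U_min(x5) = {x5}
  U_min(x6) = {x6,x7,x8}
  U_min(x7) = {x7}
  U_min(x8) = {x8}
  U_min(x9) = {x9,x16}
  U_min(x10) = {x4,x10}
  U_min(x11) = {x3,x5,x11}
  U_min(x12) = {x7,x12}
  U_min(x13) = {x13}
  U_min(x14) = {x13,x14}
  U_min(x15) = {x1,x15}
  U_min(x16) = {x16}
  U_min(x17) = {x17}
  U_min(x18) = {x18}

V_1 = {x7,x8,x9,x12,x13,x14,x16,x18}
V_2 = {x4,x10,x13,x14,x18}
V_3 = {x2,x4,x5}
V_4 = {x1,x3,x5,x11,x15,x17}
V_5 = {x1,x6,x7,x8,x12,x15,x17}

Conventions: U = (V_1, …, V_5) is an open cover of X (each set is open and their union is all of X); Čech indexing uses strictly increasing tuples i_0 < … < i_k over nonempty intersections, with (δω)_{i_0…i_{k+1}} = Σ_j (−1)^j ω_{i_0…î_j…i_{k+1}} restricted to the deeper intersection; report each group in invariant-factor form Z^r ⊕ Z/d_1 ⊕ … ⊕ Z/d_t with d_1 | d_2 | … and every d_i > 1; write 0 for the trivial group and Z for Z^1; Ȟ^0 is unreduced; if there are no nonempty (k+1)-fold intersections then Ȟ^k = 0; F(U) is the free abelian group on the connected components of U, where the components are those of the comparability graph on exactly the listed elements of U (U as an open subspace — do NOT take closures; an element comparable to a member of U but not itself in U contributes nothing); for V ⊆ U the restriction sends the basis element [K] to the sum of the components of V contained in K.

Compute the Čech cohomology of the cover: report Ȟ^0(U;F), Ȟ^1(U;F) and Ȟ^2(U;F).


Ȟ^0(U;F) ≅ Z^9, Ȟ^1(U;F) ≅ 0 and Ȟ^2(U;F) ≅ 0

nonempty intersections:
  V12={x13,x14,x18} V15={x7,x8,x12} V23={x4} V34={x5} V45={x1,x15,x17}
components per intersection:
  V1: {x7,x12} {x8} {x9,x16} {x13,x14} {x18}
  V2: {x4,x10} {x13,x14} {x18}
  V3: {x2} {x4} {x5}
  V4: {x1,x15} {x3,x5,x11} {x17}
  V5: {x1,x15} {x6,x7,x8,x12} {x17}
  V12: {x13,x14} {x18}
  V15: {x7,x12} {x8}
  V23: {x4}
  V34: {x5}
  V45: {x1,x15} {x17}
C dims 17,8; δ0: rk 8, SNF 1^8
Ȟ^0: (17−8)−0=9 ⇒ Z^9
Ȟ^1: (8−0)−8=0 ⇒ 0
Ȟ^2: (0−0)−0=0 ⇒ 0


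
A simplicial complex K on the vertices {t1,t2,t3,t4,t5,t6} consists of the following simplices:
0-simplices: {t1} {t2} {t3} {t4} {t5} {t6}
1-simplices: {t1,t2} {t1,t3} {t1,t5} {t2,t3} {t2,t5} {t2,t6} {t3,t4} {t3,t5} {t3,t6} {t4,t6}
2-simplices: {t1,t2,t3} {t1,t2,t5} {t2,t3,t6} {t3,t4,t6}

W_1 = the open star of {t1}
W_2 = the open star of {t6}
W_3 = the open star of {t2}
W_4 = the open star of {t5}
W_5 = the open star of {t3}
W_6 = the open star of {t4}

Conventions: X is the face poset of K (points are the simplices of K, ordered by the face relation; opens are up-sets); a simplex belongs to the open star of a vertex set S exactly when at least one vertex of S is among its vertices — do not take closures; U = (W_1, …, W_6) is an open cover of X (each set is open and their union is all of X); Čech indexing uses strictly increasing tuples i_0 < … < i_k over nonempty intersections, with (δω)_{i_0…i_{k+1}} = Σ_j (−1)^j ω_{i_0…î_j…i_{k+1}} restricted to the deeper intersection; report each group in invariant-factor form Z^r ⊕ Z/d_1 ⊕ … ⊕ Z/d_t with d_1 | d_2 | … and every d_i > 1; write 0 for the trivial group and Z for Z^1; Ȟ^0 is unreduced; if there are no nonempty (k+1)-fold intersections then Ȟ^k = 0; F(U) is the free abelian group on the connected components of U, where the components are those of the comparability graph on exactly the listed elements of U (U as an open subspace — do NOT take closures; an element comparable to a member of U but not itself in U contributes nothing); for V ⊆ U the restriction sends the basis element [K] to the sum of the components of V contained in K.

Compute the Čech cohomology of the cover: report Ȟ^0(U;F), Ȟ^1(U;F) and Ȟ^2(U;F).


cover nerve:
  W1={{t1},{t1,t2},{t1,t3},{t1,t5},{t1,t2,t3},{t1,t2,t5}} W2={{t6},{t2,t6},{t3,t6},{t4,t6},{t2,t3,t6},{t3,t4,t6}} W3={{t2},{t1,t2},{t2,t3},{t2,t5},{t2,t6},{t1,t2,t3},{t1,t2,t5},{t2,t3,t6}} W4={{t5},{t1,t5},{t2,t5},{t3,t5},{t1,t2,t5}} W5={{t3},{t1,t3},{t2,t3},{t3,t4},{t3,t5},{t3,t6},{t1,t2,t3},{t2,t3,t6},{t3,t4,t6}} W6={{t4},{t3,t4},{t4,t6},{t3,t4,t6}}
  W13={{t1,t2},{t1,t2,t3},{t1,t2,t5}} W14={{t1,t5},{t1,t2,t5}} W15={{t1,t3},{t1,t2,t3}} W23={{t2,t6},{t2,t3,t6}} W25={{t3,t6},{t2,t3,t6},{t3,t4,t6}} W26={{t4,t6},{t3,t4,t6}} W34={{t2,t5},{t1,t2,t5}} W35={{t2,t3},{t1,t2,t3},{t2,t3,t6}} W45={{t3,t5}} W56={{t3,t4},{t3,t4,t6}}
  W134={{t1,t2,t5}} W135={{t1,t2,t3}} W235={{t2,t3,t6}} W256={{t3,t4,t6}}
components per intersection:
  W1: {{t1},{t1,t2},{t1,t3},{t1,t5},{t1,t2,t3},{t1,t2,t5}}
  W2: {{t6},{t2,t6},{t3,t6},{t4,t6},{t2,t3,t6},{t3,t4,t6}}
  W3: {{t2},{t1,t2},{t2,t3},{t2,t5},{t2,t6},{t1,t2,t3},{t1,t2,t5},{t2,t3,t6}}
  W4: {{t5},{t1,t5},{t2,t5},{t3,t5},{t1,t2,t5}}
  W5: {{t3},{t1,t3},{t2,t3},{t3,t4},{t3,t5},{t3,t6},{t1,t2,t3},{t2,t3,t6},{t3,t4,t6}}
  W6: {{t4},{t3,t4},{t4,t6},{t3,t4,t6}}
  W13: {{t1,t2},{t1,t2,t3},{t1,t2,t5}}
  W14: {{t1,t5},{t1,t2,t5}}
  W15: {{t1,t3},{t1,t2,t3}}
  W23: {{t2,t6},{t2,t3,t6}}
  W25: {{t3,t6},{t2,t3,t6},{t3,t4,t6}}
  W26: {{t4,t6},{t3,t4,t6}}
  W34: {{t2,t5},{t1,t2,t5}}
  W35: {{t2,t3},{t1,t2,t3},{t2,t3,t6}}
  W45: {{t3,t5}}
  W56: {{t3,t4},{t3,t4,t6}}
  W134: {{t1,t2,t5}}
  W135: {{t1,t2,t3}}
  W235: {{t2,t3,t6}}
  W256: {{t3,t4,t6}}
C dims 6,10,4; δ0: rk 5, SNF 1^5; δ1: rk 4, SNF 1^4
Ȟ^0: (6−5)−0=1 ⇒ Z
Ȟ^1: (10−4)−5=1 ⇒ Z
Ȟ^2: (4−0)−4=0 ⇒ 0

Ȟ^0 = Z, Ȟ^1 = Z and Ȟ^2 = 0


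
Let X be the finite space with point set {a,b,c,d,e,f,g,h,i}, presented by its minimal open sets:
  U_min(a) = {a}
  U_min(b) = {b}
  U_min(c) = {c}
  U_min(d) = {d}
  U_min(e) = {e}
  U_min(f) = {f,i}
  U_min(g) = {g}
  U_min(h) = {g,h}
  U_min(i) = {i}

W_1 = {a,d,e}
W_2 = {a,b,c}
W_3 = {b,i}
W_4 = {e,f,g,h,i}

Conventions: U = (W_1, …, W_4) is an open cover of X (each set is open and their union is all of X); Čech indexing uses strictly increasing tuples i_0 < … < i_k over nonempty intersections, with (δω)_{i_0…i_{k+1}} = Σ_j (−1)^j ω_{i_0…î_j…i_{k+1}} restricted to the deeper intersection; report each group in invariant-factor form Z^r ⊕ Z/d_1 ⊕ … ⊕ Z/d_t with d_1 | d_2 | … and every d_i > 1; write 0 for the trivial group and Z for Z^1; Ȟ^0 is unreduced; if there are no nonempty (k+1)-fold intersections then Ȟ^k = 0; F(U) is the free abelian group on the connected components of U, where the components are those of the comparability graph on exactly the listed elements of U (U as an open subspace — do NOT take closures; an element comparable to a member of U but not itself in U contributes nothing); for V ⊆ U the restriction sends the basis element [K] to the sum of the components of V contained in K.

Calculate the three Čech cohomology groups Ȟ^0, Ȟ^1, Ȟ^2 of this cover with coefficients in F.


Ȟ^0 ≅ Z^7,  Ȟ^1 ≅ 0,  Ȟ^2 ≅ 0

nonempty intersections:
  W12={a} W14={e} W23={b} W34={i}
components per intersection:
  W1: {a} {d} {e}
  W2: {a} {b} {c}
  W3: {b} {i}
  W4: {e} {f,i} {g,h}
  W12: {a}
  W14: {e}
  W23: {b}
  W34: {i}
C dims 11,4; δ0: rk 4, SNF 1^4
Ȟ^0: (11−4)−0=7 ⇒ Z^7
Ȟ^1: (4−0)−4=0 ⇒ 0
Ȟ^2: (0−0)−0=0 ⇒ 0


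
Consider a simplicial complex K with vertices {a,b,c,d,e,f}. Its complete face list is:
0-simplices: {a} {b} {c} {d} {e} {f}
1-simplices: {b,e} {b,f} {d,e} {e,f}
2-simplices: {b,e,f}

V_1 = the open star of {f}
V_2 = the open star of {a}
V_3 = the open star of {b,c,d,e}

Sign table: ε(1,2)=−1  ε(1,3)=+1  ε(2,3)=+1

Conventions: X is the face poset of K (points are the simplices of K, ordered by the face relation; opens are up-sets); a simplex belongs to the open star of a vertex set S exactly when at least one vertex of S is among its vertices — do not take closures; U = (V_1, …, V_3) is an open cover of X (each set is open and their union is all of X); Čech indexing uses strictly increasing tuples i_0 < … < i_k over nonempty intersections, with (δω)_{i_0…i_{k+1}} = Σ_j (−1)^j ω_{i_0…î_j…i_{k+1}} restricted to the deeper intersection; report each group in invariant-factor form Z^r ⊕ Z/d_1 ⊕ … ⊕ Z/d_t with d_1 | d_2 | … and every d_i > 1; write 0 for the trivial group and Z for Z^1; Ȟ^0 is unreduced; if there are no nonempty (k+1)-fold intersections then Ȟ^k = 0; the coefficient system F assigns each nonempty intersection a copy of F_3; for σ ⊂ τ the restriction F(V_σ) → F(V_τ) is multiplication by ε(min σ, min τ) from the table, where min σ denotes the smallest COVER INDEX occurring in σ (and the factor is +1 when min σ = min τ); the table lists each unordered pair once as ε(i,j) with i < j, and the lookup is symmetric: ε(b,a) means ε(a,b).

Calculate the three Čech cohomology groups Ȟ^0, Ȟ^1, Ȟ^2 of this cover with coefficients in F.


Ȟ^0 = Z/3 ⊕ Z/3, Ȟ^1 = 0, Ȟ^2 = 0

intersection data:
  V1={{f},{b,f},{e,f},{b,e,f}} V2={{a}} V3={{b},{c},{d},{e},{b,e},{b,f},{d,e},{e,f},{b,e,f}}
  V13={{b,f},{e,f},{b,e,f}}
C dims 3,1; δ0: rk_F3 1
Ȟ^0 = (3 − 1) − 0 = 2, so Ȟ^0 ≅ Z/3 ⊕ Z/3
Ȟ^1 = (1 − 0) − 1 = 0, so Ȟ^1 ≅ 0
Ȟ^2 = (0 − 0) − 0 = 0, so Ȟ^2 ≅ 0


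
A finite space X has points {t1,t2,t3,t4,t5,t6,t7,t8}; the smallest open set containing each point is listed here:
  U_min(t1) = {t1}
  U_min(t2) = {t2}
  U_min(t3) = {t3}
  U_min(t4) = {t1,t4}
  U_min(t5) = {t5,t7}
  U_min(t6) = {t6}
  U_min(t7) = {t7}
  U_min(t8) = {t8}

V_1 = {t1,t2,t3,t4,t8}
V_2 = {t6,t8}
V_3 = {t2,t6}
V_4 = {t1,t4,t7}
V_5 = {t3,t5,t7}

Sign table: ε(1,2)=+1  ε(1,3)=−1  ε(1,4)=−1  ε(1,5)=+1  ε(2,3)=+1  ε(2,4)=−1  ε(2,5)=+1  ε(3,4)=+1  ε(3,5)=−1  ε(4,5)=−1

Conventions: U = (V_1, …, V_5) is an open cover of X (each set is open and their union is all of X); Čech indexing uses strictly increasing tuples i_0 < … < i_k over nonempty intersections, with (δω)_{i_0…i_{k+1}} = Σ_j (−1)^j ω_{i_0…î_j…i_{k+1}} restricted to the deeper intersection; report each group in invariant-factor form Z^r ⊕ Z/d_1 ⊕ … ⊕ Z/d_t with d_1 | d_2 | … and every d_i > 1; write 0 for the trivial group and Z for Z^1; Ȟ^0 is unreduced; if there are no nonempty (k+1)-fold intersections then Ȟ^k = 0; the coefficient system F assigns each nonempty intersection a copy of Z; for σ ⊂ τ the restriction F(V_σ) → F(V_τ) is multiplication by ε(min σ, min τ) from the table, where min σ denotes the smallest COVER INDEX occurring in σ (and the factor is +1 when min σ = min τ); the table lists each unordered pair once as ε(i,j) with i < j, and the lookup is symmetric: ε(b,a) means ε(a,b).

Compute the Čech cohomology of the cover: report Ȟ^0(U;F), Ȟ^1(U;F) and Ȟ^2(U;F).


nonempty intersections:
  V12={t8} V13={t2} V14={t1,t4} V15={t3} V23={t6} V45={t7}
C dims 5,6; δ0: rk 5, SNF 1^4·2
Ȟ^0: (5−5)−0=0 ⇒ 0
Ȟ^1: (6−0)−5=1 plus torsion [2] ⇒ Z ⊕ Z/2
Ȟ^2: (0−0)−0=0 ⇒ 0

Ȟ^0(U;F) ≅ 0, Ȟ^1(U;F) ≅ Z ⊕ Z/2, Ȟ^2(U;F) ≅ 0


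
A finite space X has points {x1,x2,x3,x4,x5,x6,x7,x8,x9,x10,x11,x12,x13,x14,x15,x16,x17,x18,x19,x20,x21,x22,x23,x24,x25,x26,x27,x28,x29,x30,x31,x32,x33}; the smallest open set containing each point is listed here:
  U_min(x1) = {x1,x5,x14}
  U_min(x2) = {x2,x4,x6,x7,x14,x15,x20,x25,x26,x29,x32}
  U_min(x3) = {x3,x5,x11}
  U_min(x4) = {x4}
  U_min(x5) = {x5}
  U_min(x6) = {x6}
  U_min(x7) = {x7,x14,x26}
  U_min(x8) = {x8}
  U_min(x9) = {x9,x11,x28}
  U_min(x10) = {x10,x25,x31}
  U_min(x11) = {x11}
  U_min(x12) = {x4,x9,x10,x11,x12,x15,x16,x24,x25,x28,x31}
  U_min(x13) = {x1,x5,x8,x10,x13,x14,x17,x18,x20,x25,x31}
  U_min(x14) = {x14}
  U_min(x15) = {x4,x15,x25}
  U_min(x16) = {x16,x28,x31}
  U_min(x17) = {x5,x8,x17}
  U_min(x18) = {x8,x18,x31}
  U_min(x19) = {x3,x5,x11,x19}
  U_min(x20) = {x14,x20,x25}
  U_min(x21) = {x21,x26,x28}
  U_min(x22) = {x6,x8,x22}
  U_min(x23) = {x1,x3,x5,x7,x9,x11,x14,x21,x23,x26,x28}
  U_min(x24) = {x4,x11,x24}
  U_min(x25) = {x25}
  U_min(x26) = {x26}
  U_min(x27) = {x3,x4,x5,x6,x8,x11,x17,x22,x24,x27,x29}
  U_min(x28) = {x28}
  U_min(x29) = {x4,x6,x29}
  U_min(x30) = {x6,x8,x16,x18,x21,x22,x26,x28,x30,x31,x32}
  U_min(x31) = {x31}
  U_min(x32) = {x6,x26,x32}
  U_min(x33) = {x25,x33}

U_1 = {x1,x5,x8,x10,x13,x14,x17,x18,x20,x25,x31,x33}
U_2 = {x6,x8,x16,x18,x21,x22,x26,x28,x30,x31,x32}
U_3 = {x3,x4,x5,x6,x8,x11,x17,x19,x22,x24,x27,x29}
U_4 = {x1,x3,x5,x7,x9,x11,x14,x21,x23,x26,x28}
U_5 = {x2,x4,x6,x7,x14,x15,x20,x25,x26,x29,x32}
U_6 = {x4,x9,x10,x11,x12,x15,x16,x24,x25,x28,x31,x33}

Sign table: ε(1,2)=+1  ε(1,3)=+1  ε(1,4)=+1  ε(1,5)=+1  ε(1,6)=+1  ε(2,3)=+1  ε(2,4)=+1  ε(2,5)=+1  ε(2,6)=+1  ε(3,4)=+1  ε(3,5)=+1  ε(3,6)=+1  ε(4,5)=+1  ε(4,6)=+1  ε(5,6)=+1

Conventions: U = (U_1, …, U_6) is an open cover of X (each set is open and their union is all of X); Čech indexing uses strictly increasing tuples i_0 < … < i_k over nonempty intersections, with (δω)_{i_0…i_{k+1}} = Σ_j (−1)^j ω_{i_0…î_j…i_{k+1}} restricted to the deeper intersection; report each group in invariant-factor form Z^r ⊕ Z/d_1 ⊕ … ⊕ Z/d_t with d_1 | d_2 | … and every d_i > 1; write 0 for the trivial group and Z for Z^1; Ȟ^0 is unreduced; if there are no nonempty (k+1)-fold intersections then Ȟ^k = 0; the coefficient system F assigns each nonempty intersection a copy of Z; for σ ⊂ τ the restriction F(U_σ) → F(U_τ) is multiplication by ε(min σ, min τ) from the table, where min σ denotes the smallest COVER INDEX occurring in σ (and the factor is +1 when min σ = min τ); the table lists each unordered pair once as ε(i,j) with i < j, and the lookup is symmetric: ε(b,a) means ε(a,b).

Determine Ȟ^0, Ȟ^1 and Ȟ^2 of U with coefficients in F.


nerve of the cover:
  U12={x8,x18,x31} U13={x5,x8,x17} U14={x1,x5,x14} U15={x14,x20,x25} U16={x10,x25,x31,x33} U23={x6,x8,x22} U24={x21,x26,x28} U25={x6,x26,x32} U26={x16,x28,x31} U34={x3,x5,x11} U35={x4,x6,x29} U36={x4,x11,x24} U45={x7,x14,x26} U46={x9,x11,x28} U56={x4,x15,x25}
  U123={x8} U126={x31} U134={x5} U145={x14} U156={x25} U235={x6} U245={x26} U246={x28} U346={x11} U356={x4}
C dims 6,15,10; δ0: rk 5, SNF 1^5; δ1: rk 10, SNF 1^9·2
Ȟ^0 = (6 − 5) − 0 = 1, so Ȟ^0 ≅ Z
Ȟ^1 = (15 − 10) − 5 = 0, so Ȟ^1 ≅ 0
Ȟ^2 = (10 − 0) − 10 = 0 plus torsion [2], so Ȟ^2 ≅ Z/2

Ȟ^0 ≅ Z,  Ȟ^1 ≅ 0,  Ȟ^2 ≅ Z/2


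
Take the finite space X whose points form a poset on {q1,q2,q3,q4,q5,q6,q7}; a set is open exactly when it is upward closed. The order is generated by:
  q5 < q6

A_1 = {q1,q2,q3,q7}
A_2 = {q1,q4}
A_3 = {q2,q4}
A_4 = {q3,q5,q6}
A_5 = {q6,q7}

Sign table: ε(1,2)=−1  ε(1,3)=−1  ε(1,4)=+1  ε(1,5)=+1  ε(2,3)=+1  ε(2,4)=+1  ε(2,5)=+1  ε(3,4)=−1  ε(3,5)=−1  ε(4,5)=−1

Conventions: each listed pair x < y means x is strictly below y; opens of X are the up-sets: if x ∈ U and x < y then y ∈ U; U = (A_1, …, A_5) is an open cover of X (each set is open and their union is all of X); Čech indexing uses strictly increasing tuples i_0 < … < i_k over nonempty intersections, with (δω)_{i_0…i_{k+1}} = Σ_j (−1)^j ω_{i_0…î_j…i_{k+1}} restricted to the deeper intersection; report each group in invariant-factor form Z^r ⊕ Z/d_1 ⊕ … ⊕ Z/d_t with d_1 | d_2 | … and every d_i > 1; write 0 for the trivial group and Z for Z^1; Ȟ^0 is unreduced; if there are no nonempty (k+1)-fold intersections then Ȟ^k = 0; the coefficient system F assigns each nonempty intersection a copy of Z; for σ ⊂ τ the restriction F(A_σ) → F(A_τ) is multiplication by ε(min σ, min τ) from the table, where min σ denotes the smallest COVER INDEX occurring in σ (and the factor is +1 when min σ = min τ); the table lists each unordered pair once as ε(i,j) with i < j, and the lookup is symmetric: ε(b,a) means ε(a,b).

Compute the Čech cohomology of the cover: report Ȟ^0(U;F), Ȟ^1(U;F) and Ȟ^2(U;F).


cover nerve:
  A12={q1} A13={q2} A14={q3} A15={q7} A23={q4} A45={q6}
C dims 5,6; δ0: rk 5, SNF 1^4·2
Ȟ^0: (5−5)−0=0 ⇒ 0
Ȟ^1: (6−0)−5=1 plus torsion [2] ⇒ Z ⊕ Z/2
Ȟ^2: (0−0)−0=0 ⇒ 0

Ȟ^0(U;F) ≅ 0; Ȟ^1(U;F) ≅ Z ⊕ Z/2; Ȟ^2(U;F) ≅ 0


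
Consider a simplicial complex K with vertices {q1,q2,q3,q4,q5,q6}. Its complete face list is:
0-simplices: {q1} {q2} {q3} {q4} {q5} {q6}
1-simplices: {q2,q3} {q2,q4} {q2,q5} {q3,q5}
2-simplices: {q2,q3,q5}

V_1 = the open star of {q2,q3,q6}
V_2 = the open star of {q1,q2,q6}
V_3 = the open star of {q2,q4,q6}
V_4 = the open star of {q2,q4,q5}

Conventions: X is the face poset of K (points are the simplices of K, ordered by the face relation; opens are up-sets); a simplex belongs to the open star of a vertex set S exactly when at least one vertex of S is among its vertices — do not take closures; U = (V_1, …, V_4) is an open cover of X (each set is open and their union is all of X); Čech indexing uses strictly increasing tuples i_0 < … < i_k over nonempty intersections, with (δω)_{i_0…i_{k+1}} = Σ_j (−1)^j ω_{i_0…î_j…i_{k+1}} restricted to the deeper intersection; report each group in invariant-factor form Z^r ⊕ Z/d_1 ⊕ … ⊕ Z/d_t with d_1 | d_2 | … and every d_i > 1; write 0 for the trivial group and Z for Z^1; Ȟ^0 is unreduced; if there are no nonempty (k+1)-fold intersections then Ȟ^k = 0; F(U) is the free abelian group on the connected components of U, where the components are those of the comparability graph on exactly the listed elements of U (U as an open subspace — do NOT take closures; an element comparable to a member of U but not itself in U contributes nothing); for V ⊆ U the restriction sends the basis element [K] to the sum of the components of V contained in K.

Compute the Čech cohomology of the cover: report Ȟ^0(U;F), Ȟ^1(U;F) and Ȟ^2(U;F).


nonempty intersections:
  V1={{q2},{q3},{q6},{q2,q3},{q2,q4},{q2,q5},{q3,q5},{q2,q3,q5}} V2={{q1},{q2},{q6},{q2,q3},{q2,q4},{q2,q5},{q2,q3,q5}} V3={{q2},{q4},{q6},{q2,q3},{q2,q4},{q2,q5},{q2,q3,q5}} V4={{q2},{q4},{q5},{q2,q3},{q2,q4},{q2,q5},{q3,q5},{q2,q3,q5}}
  V12={{q2},{q6},{q2,q3},{q2,q4},{q2,q5},{q2,q3,q5}} V13={{q2},{q6},{q2,q3},{q2,q4},{q2,q5},{q2,q3,q5}} V14={{q2},{q2,q3},{q2,q4},{q2,q5},{q3,q5},{q2,q3,q5}} V23={{q2},{q6},{q2,q3},{q2,q4},{q2,q5},{q2,q3,q5}} V24={{q2},{q2,q3},{q2,q4},{q2,q5},{q2,q3,q5}} V34={{q2},{q4},{q2,q3},{q2,q4},{q2,q5},{q2,q3,q5}}
  V123={{q2},{q6},{q2,q3},{q2,q4},{q2,q5},{q2,q3,q5}} V124={{q2},{q2,q3},{q2,q4},{q2,q5},{q2,q3,q5}} V134={{q2},{q2,q3},{q2,q4},{q2,q5},{q2,q3,q5}} V234={{q2},{q2,q3},{q2,q4},{q2,q5},{q2,q3,q5}}
  V1234={{q2},{q2,q3},{q2,q4},{q2,q5},{q2,q3,q5}}
components per intersection:
  V1: {{q2},{q3},{q2,q3},{q2,q4},{q2,q5},{q3,q5},{q2,q3,q5}} {{q6}}
  V2: {{q1}} {{q2},{q2,q3},{q2,q4},{q2,q5},{q2,q3,q5}} {{q6}}
  V3: {{q2},{q4},{q2,q3},{q2,q4},{q2,q5},{q2,q3,q5}} {{q6}}
  V4: {{q2},{q4},{q5},{q2,q3},{q2,q4},{q2,q5},{q3,q5},{q2,q3,q5}}
  V12: {{q2},{q2,q3},{q2,q4},{q2,q5},{q2,q3,q5}} {{q6}}
  V13: {{q2},{q2,q3},{q2,q4},{q2,q5},{q2,q3,q5}} {{q6}}
  V14: {{q2},{q2,q3},{q2,q4},{q2,q5},{q3,q5},{q2,q3,q5}}
  V23: {{q2},{q2,q3},{q2,q4},{q2,q5},{q2,q3,q5}} {{q6}}
  V24: {{q2},{q2,q3},{q2,q4},{q2,q5},{q2,q3,q5}}
  V34: {{q2},{q4},{q2,q3},{q2,q4},{q2,q5},{q2,q3,q5}}
  V123: {{q2},{q2,q3},{q2,q4},{q2,q5},{q2,q3,q5}} {{q6}}
  V124: {{q2},{q2,q3},{q2,q4},{q2,q5},{q2,q3,q5}}
  V134: {{q2},{q2,q3},{q2,q4},{q2,q5},{q2,q3,q5}}
  V234: {{q2},{q2,q3},{q2,q4},{q2,q5},{q2,q3,q5}}
  V1234: {{q2},{q2,q3},{q2,q4},{q2,q5},{q2,q3,q5}}
C dims 8,9,5,1; δ0: rk 5, SNF 1^5; δ1: rk 4, SNF 1^4; δ2: rk 1, SNF 1^1
Ȟ^0: (8−5)−0=3 ⇒ Z^3
Ȟ^1: (9−4)−5=0 ⇒ 0
Ȟ^2: (5−1)−4=0 ⇒ 0

Ȟ^0 = Z^3, Ȟ^1 = 0, Ȟ^2 = 0


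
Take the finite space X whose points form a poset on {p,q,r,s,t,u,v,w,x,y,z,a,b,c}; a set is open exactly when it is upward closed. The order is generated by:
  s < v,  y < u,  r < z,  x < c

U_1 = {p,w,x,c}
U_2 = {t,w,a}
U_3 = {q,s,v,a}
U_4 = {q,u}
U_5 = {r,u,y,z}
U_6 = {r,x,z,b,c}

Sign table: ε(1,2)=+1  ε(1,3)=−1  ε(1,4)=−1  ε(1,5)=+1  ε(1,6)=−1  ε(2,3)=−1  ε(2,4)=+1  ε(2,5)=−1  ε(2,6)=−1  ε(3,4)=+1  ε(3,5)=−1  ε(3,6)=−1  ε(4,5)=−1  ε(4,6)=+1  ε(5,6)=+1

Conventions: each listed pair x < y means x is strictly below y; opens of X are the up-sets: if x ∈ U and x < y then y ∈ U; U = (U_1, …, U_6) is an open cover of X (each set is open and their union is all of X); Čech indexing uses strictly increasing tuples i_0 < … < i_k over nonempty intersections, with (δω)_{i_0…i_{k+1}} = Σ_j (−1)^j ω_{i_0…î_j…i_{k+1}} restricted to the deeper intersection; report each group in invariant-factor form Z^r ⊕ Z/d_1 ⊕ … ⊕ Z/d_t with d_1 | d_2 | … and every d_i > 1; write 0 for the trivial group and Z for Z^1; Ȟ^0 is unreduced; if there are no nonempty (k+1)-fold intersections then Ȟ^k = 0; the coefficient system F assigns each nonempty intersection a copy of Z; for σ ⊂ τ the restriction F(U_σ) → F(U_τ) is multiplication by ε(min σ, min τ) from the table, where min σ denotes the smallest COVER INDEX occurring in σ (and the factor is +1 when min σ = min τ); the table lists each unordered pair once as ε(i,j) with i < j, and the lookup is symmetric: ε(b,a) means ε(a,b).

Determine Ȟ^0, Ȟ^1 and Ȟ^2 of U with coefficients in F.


Ȟ^0(U;F) ≅ 0,  Ȟ^1(U;F) ≅ Z/2,  Ȟ^2(U;F) ≅ 0

intersection data:
  U12={w} U16={x,c} U23={a} U34={q} U45={u} U56={r,z}
C dims 6,6; δ0: rk 6, SNF 1^5·2
Ȟ^0 = (6 − 6) − 0 = 0, so Ȟ^0 ≅ 0
Ȟ^1 = (6 − 0) − 6 = 0 plus torsion [2], so Ȟ^1 ≅ Z/2
Ȟ^2 = (0 − 0) − 0 = 0, so Ȟ^2 ≅ 0


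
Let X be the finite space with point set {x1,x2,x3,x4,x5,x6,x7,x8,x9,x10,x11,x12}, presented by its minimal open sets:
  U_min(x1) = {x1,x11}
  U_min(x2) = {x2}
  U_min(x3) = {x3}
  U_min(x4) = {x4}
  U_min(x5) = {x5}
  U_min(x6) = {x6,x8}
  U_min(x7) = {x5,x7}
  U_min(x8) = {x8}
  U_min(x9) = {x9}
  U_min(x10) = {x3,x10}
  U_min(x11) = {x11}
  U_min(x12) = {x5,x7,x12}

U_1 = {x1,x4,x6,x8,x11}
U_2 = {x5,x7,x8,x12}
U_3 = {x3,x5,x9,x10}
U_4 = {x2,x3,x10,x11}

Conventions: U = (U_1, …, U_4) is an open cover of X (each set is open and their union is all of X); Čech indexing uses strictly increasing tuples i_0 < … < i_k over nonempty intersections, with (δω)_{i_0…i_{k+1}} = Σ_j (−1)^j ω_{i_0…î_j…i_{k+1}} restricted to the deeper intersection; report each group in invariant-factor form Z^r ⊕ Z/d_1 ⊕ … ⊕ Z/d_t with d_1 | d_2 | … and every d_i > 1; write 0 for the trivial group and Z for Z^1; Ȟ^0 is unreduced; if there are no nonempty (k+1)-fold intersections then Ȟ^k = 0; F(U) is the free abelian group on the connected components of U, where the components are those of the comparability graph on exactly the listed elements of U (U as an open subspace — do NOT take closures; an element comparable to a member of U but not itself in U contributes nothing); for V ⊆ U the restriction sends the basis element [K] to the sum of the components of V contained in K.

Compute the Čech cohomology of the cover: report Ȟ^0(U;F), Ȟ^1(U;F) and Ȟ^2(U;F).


Ȟ^0 ≅ Z^7; Ȟ^1 ≅ 0; Ȟ^2 ≅ 0

cover nerve:
  U12={x8} U14={x11} U23={x5} U34={x3,x10}
components per intersection:
  U1: {x1,x11} {x4} {x6,x8}
  U2: {x5,x7,x12} {x8}
  U3: {x3,x10} {x5} {x9}
  U4: {x2} {x3,x10} {x11}
  U12: {x8}
  U14: {x11}
  U23: {x5}
  U34: {x3,x10}
C dims 11,4; δ0: rk 4, SNF 1^4
Ȟ^0: (11−4)−0=7 ⇒ Z^7
Ȟ^1: (4−0)−4=0 ⇒ 0
Ȟ^2: (0−0)−0=0 ⇒ 0


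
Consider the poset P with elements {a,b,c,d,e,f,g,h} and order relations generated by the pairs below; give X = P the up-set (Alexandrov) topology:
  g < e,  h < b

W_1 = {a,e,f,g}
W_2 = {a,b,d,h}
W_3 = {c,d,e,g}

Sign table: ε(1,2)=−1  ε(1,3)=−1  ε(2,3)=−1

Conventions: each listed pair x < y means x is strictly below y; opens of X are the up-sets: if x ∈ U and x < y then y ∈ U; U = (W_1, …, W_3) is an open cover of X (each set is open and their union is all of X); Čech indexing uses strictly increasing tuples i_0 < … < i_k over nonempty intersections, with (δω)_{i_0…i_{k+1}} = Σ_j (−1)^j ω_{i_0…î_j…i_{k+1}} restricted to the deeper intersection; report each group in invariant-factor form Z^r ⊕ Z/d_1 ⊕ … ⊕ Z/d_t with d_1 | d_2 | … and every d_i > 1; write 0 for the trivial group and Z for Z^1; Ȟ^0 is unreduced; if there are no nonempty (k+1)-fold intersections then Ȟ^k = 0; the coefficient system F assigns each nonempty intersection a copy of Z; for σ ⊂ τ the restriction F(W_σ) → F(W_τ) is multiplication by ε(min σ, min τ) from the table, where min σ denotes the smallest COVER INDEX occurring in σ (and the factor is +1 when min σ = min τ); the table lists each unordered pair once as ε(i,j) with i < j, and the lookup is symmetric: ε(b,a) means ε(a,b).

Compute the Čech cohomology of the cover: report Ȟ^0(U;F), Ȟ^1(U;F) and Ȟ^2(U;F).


Ȟ^0(U;F) ≅ 0; Ȟ^1(U;F) ≅ Z/2; Ȟ^2(U;F) ≅ 0

nonempty overlaps:
  W12={a} W13={e,g} W23={d}
C dims 3,3; δ0: rk 3, SNF 1^2·2
degree 0: 3−3−0 = 0 → Ȟ^0 ≅ 0
degree 1: 3−0−3 = 0 plus torsion [2] → Ȟ^1 ≅ Z/2
degree 2: 0−0−0 = 0 → Ȟ^2 ≅ 0
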